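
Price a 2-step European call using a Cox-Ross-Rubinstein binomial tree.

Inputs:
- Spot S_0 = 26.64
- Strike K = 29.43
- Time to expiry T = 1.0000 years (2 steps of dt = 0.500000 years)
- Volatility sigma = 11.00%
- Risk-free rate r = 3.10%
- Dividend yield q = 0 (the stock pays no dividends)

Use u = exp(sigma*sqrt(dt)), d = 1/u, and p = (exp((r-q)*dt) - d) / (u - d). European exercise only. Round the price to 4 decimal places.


dt = T/N = 0.500000
u = exp(sigma*sqrt(dt)) = 1.080887; d = 1/u = 0.925166
p = (exp((r-q)*dt) - d) / (u - d) = 0.580877
Discount per step: exp(-r*dt) = 0.984620
Stock lattice S(k, i) with i counting down-moves:
  k=0: S(0,0) = 26.6400
  k=1: S(1,0) = 28.7948; S(1,1) = 24.6464
  k=2: S(2,0) = 31.1239; S(2,1) = 26.6400; S(2,2) = 22.8020
Terminal payoffs V(N, i) = max(S_T - K, 0):
  V(2,0) = 1.693941; V(2,1) = 0.000000; V(2,2) = 0.000000
Backward induction: V(k, i) = exp(-r*dt) * [p * V(k+1, i) + (1-p) * V(k+1, i+1)].
  V(1,0) = exp(-r*dt) * [p*1.693941 + (1-p)*0.000000] = 0.968838
  V(1,1) = exp(-r*dt) * [p*0.000000 + (1-p)*0.000000] = 0.000000
  V(0,0) = exp(-r*dt) * [p*0.968838 + (1-p)*0.000000] = 0.554120

Answer: Price = V(0,0) = 0.5541


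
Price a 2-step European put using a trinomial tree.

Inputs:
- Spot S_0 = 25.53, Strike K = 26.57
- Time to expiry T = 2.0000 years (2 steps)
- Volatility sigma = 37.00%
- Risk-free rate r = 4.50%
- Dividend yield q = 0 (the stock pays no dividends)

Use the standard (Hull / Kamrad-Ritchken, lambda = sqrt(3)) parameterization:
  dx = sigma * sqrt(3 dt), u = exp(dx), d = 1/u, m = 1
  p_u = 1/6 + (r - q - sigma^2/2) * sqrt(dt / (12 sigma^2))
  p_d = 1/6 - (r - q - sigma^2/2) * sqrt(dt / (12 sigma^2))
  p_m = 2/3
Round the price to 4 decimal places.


dt = T/N = 1.000000; dx = sigma*sqrt(3*dt) = 0.640859
u = exp(dx) = 1.898110; d = 1/u = 0.526840
p_u = 0.148371, p_m = 0.666667, p_d = 0.184962
Discount per step: exp(-r*dt) = 0.955997
Stock lattice S(k, j) with j the centered position index:
  k=0: S(0,+0) = 25.5300
  k=1: S(1,-1) = 13.4502; S(1,+0) = 25.5300; S(1,+1) = 48.4588
  k=2: S(2,-2) = 7.0861; S(2,-1) = 13.4502; S(2,+0) = 25.5300; S(2,+1) = 48.4588; S(2,+2) = 91.9801
Terminal payoffs V(N, j) = max(K - S_T, 0):
  V(2,-2) = 19.483889; V(2,-1) = 13.119780; V(2,+0) = 1.040000; V(2,+1) = 0.000000; V(2,+2) = 0.000000
Backward induction: V(k, j) = exp(-r*dt) * [p_u * V(k+1, j+1) + p_m * V(k+1, j) + p_d * V(k+1, j-1)]
  V(1,-1) = exp(-r*dt) * [p_u*1.040000 + p_m*13.119780 + p_d*19.483889] = 11.954379
  V(1,+0) = exp(-r*dt) * [p_u*0.000000 + p_m*1.040000 + p_d*13.119780] = 2.982712
  V(1,+1) = exp(-r*dt) * [p_u*0.000000 + p_m*0.000000 + p_d*1.040000] = 0.183897
  V(0,+0) = exp(-r*dt) * [p_u*0.183897 + p_m*2.982712 + p_d*11.954379] = 4.040878

Answer: Price = V(0,0) = 4.0409


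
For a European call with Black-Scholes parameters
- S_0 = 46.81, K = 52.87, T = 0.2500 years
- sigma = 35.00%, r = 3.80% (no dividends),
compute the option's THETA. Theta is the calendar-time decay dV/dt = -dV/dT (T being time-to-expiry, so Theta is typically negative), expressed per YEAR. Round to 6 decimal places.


d1 = -0.5538669425; d2 = -0.7288669425
phi(d1) = 0.3422126922; exp(-qT) = 1.0000000000; exp(-rT) = 0.9905449824
Theta = -S*exp(-qT)*phi(d1)*sigma/(2*sqrt(T)) - r*K*exp(-rT)*N(d2) + q*S*exp(-qT)*N(d1)
N(d1) = 0.2898349552; N(d2) = 0.2330415289; sqrt(T) = 0.5000000000
Term 1 = -46.8100 * 1.0000000000 * 0.3422126922 * 0.3500 / (2 * 0.5000000000) = -5.6066416427
Term 2 = -0.0380 * 52.8700 * 0.9905449824 * 0.2330415289 = -0.4637676276
Term 3 = 0 (no dividend yield, q = 0)
Theta = -5.6066416427 + (-0.4637676276) + (0.0000000000) = -6.070409

Answer: Theta = -6.070409


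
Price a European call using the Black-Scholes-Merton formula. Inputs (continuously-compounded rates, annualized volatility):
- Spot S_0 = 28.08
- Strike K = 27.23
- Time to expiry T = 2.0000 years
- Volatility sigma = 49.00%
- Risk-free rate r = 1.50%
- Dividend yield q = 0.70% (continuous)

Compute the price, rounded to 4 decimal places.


Answer: Price = 7.9813

Derivation:
d1 = (ln(S/K) + (r - q + 0.5*sigma^2) * T) / (sigma * sqrt(T)) = 0.41392916
d2 = d1 - sigma * sqrt(T) = -0.27903549
exp(-rT) = 0.97044553; exp(-qT) = 0.98609754
C = S_0 * exp(-qT) * N(d1) - K * exp(-rT) * N(d2)
N(d1) = 0.66053701; N(d2) = 0.39010880
C = 28.0800 * 0.98609754 * 0.66053701 - 27.2300 * 0.97044553 * 0.39010880 = 7.9813


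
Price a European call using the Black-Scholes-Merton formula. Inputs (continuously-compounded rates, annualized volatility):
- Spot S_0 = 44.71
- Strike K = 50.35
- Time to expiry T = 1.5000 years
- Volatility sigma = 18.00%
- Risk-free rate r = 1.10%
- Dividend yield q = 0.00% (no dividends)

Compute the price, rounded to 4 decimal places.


d1 = (ln(S/K) + (r - q + 0.5*sigma^2) * T) / (sigma * sqrt(T)) = -0.35382167
d2 = d1 - sigma * sqrt(T) = -0.57427574
exp(-rT) = 0.98363538; exp(-qT) = 1.00000000
C = S_0 * exp(-qT) * N(d1) - K * exp(-rT) * N(d2)
N(d1) = 0.36173627; N(d2) = 0.28289061
C = 44.7100 * 1.00000000 * 0.36173627 - 50.3500 * 0.98363538 * 0.28289061 = 2.1628

Answer: Price = 2.1628


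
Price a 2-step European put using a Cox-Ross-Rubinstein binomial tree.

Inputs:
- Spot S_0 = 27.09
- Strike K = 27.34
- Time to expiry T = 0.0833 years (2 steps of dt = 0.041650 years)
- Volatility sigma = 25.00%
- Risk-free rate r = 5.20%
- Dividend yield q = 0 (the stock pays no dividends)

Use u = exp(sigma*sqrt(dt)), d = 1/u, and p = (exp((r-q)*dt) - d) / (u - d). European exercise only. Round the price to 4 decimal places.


dt = T/N = 0.041650
u = exp(sigma*sqrt(dt)) = 1.052345; d = 1/u = 0.950259
p = (exp((r-q)*dt) - d) / (u - d) = 0.508486
Discount per step: exp(-r*dt) = 0.997837
Stock lattice S(k, i) with i counting down-moves:
  k=0: S(0,0) = 27.0900
  k=1: S(1,0) = 28.5080; S(1,1) = 25.7425
  k=2: S(2,0) = 30.0003; S(2,1) = 27.0900; S(2,2) = 24.4621
Terminal payoffs V(N, i) = max(K - S_T, 0):
  V(2,0) = 0.000000; V(2,1) = 0.250000; V(2,2) = 2.877949
Backward induction: V(k, i) = exp(-r*dt) * [p * V(k+1, i) + (1-p) * V(k+1, i+1)].
  V(1,0) = exp(-r*dt) * [p*0.000000 + (1-p)*0.250000] = 0.122613
  V(1,1) = exp(-r*dt) * [p*0.250000 + (1-p)*2.877949] = 1.538338
  V(0,0) = exp(-r*dt) * [p*0.122613 + (1-p)*1.538338] = 0.816691

Answer: Price = V(0,0) = 0.8167


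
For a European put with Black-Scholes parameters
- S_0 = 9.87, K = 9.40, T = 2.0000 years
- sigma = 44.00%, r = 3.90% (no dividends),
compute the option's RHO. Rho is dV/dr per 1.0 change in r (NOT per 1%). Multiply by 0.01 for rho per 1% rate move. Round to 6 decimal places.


d1 = 0.5148864948; d2 = -0.1073674726
phi(d1) = 0.3494158271; exp(-qT) = 1.0000000000; exp(-rT) = 0.9249644265
N(-d2) = 0.5427512708
Rho = -K*T*exp(-rT)*N(-d2) = -9.4000 * 2.0000 * 0.9249644265 * 0.5427512708 = -9.438082

Answer: Rho = -9.438082


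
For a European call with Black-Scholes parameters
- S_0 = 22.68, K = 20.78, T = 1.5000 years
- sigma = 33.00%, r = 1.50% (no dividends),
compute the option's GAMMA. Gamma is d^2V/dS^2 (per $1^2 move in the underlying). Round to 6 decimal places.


d1 = 0.4742298572; d2 = 0.0700640496
phi(d1) = 0.3565126657; exp(-qT) = 1.0000000000; exp(-rT) = 0.9777512372
Gamma = exp(-qT) * phi(d1) / (S * sigma * sqrt(T)) = 1.0000000000 * 0.3565126657 / (22.6800 * 0.3300 * 1.2247448714) = 0.038893

Answer: Gamma = 0.038893


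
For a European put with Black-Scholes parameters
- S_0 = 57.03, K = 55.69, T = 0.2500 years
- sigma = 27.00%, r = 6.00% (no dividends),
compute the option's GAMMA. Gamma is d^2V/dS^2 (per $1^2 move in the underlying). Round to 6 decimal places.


d1 = 0.3547359079; d2 = 0.2197359079
phi(d1) = 0.3746146747; exp(-qT) = 1.0000000000; exp(-rT) = 0.9851119396
Gamma = exp(-qT) * phi(d1) / (S * sigma * sqrt(T)) = 1.0000000000 * 0.3746146747 / (57.0300 * 0.2700 * 0.5000000000) = 0.048657

Answer: Gamma = 0.048657


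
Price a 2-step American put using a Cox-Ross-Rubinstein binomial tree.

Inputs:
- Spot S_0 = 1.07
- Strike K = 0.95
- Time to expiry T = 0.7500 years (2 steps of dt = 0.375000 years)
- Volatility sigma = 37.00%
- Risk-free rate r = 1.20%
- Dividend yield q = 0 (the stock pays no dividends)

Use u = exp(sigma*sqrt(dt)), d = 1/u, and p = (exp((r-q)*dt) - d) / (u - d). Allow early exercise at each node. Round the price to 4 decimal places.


dt = T/N = 0.375000
u = exp(sigma*sqrt(dt)) = 1.254300; d = 1/u = 0.797257
p = (exp((r-q)*dt) - d) / (u - d) = 0.453465
Discount per step: exp(-r*dt) = 0.995510
Stock lattice S(k, i) with i counting down-moves:
  k=0: S(0,0) = 1.0700
  k=1: S(1,0) = 1.3421; S(1,1) = 0.8531
  k=2: S(2,0) = 1.6834; S(2,1) = 1.0700; S(2,2) = 0.6801
Terminal payoffs V(N, i) = max(K - S_T, 0):
  V(2,0) = 0.000000; V(2,1) = 0.000000; V(2,2) = 0.269887
Backward induction: V(k, i) = exp(-r*dt) * [p * V(k+1, i) + (1-p) * V(k+1, i+1)]; then take max(V_cont, immediate exercise) for American.
  V(1,0) = exp(-r*dt) * [p*0.000000 + (1-p)*0.000000] = 0.000000; exercise = 0.000000; V(1,0) = max -> 0.000000
  V(1,1) = exp(-r*dt) * [p*0.000000 + (1-p)*0.269887] = 0.146841; exercise = 0.096935; V(1,1) = max -> 0.146841
  V(0,0) = exp(-r*dt) * [p*0.000000 + (1-p)*0.146841] = 0.079893; exercise = 0.000000; V(0,0) = max -> 0.079893

Answer: Price = V(0,0) = 0.0799


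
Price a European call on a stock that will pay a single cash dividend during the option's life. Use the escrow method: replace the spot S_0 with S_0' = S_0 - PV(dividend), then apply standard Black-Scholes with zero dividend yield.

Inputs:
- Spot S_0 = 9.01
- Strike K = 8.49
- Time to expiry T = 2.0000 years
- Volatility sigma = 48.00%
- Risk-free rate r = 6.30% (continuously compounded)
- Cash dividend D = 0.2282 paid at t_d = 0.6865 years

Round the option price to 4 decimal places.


Answer: Price = 2.8736

Derivation:
PV(D) = D * exp(-r * t_d) = 0.2282 * 0.95767242 = 0.21854085
S_0' = S_0 - PV(D) = 9.0100 - 0.21854085 = 8.79145915
d1 = (ln(S_0'/K) + (r + sigma^2/2)*T) / (sigma*sqrt(T)) = 0.57642711
d2 = d1 - sigma*sqrt(T) = -0.10239540
exp(-rT) = 0.88161485
N(d1) = 0.71783674; N(d2) = 0.45922142
C = S_0' * N(d1) - K * exp(-rT) * N(d2) = 8.79145915 * 0.71783674 - 8.4900 * 0.88161485 * 0.45922142 = 2.8736


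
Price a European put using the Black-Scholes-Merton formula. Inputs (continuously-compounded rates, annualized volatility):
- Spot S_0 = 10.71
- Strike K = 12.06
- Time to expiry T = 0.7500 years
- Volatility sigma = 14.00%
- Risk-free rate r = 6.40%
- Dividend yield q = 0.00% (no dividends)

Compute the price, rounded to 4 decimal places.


d1 = (ln(S/K) + (r - q + 0.5*sigma^2) * T) / (sigma * sqrt(T)) = -0.52263649
d2 = d1 - sigma * sqrt(T) = -0.64388005
exp(-rT) = 0.95313379; exp(-qT) = 1.00000000
P = K * exp(-rT) * N(-d2) - S_0 * exp(-qT) * N(-d1)
N(-d1) = 0.69938638; N(-d2) = 0.74017339
P = 12.0600 * 0.95313379 * 0.74017339 - 10.7100 * 1.00000000 * 0.69938638 = 1.0177

Answer: Price = 1.0177


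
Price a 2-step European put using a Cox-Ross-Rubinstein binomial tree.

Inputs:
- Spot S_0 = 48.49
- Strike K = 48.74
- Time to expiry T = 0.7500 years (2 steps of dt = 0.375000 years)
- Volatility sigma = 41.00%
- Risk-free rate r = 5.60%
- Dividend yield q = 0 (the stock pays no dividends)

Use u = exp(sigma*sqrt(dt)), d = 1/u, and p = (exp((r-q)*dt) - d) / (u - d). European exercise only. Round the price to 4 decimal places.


Answer: Price = V(0,0) = 5.1596

Derivation:
dt = T/N = 0.375000
u = exp(sigma*sqrt(dt)) = 1.285404; d = 1/u = 0.777966
p = (exp((r-q)*dt) - d) / (u - d) = 0.479381
Discount per step: exp(-r*dt) = 0.979219
Stock lattice S(k, i) with i counting down-moves:
  k=0: S(0,0) = 48.4900
  k=1: S(1,0) = 62.3292; S(1,1) = 37.7236
  k=2: S(2,0) = 80.1182; S(2,1) = 48.4900; S(2,2) = 29.3476
Terminal payoffs V(N, i) = max(K - S_T, 0):
  V(2,0) = 0.000000; V(2,1) = 0.250000; V(2,2) = 19.392358
Backward induction: V(k, i) = exp(-r*dt) * [p * V(k+1, i) + (1-p) * V(k+1, i+1)].
  V(1,0) = exp(-r*dt) * [p*0.000000 + (1-p)*0.250000] = 0.127450
  V(1,1) = exp(-r*dt) * [p*0.250000 + (1-p)*19.392358] = 10.003570
  V(0,0) = exp(-r*dt) * [p*0.127450 + (1-p)*10.003570] = 5.159643


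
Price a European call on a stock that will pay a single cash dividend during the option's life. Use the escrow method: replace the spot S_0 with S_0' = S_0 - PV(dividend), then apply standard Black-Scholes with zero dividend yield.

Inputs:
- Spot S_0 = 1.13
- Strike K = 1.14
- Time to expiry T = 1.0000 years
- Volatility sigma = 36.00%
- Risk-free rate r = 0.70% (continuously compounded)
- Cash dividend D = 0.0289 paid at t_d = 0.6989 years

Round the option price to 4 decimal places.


Answer: Price = 0.1446

Derivation:
PV(D) = D * exp(-r * t_d) = 0.0289 * 0.99511965 = 0.02875896
S_0' = S_0 - PV(D) = 1.1300 - 0.02875896 = 1.10124104
d1 = (ln(S_0'/K) + (r + sigma^2/2)*T) / (sigma*sqrt(T)) = 0.10335973
d2 = d1 - sigma*sqrt(T) = -0.25664027
exp(-rT) = 0.99302444
N(d1) = 0.54116126; N(d2) = 0.39872824
C = S_0' * N(d1) - K * exp(-rT) * N(d2) = 1.10124104 * 0.54116126 - 1.1400 * 0.99302444 * 0.39872824 = 0.1446


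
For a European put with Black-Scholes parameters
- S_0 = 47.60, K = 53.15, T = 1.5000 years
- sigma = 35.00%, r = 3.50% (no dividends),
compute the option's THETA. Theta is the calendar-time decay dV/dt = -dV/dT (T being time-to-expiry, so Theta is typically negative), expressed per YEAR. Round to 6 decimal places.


d1 = 0.0795259655; d2 = -0.3491347395
phi(d1) = 0.3976827418; exp(-qT) = 1.0000000000; exp(-rT) = 0.9488543211
Theta = -S*exp(-qT)*phi(d1)*sigma/(2*sqrt(T)) + r*K*exp(-rT)*N(-d2) - q*S*exp(-qT)*N(-d1)
N(-d1) = 0.4683071398; N(-d2) = 0.6365059214; sqrt(T) = 1.2247448714
Term 1 = -47.6000 * 1.0000000000 * 0.3976827418 * 0.3500 / (2 * 1.2247448714) = -2.7048059694
Term 2 = 0.0350 * 53.1500 * 0.9488543211 * 0.6365059214 = 1.1235005806
Term 3 = 0 (no dividend yield, q = 0)
Theta = -2.7048059694 + (1.1235005806) + (0.0000000000) = -1.581305

Answer: Theta = -1.581305


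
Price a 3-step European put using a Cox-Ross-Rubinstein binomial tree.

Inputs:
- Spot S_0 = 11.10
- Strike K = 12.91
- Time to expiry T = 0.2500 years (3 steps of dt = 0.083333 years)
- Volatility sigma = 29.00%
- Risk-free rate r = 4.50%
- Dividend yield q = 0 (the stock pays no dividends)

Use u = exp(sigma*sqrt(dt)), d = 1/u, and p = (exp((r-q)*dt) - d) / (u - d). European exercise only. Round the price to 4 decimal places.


Answer: Price = V(0,0) = 1.8351

Derivation:
dt = T/N = 0.083333
u = exp(sigma*sqrt(dt)) = 1.087320; d = 1/u = 0.919693
p = (exp((r-q)*dt) - d) / (u - d) = 0.501496
Discount per step: exp(-r*dt) = 0.996257
Stock lattice S(k, i) with i counting down-moves:
  k=0: S(0,0) = 11.1000
  k=1: S(1,0) = 12.0693; S(1,1) = 10.2086
  k=2: S(2,0) = 13.1231; S(2,1) = 11.1000; S(2,2) = 9.3888
  k=3: S(3,0) = 14.2690; S(3,1) = 12.0693; S(3,2) = 10.2086; S(3,3) = 8.6348
Terminal payoffs V(N, i) = max(K - S_T, 0):
  V(3,0) = 0.000000; V(3,1) = 0.840750; V(3,2) = 2.701412; V(3,3) = 4.275224
Backward induction: V(k, i) = exp(-r*dt) * [p * V(k+1, i) + (1-p) * V(k+1, i+1)].
  V(2,0) = exp(-r*dt) * [p*0.000000 + (1-p)*0.840750] = 0.417548
  V(2,1) = exp(-r*dt) * [p*0.840750 + (1-p)*2.701412] = 1.761678
  V(2,2) = exp(-r*dt) * [p*2.701412 + (1-p)*4.275224] = 3.472915
  V(1,0) = exp(-r*dt) * [p*0.417548 + (1-p)*1.761678] = 1.083531
  V(1,1) = exp(-r*dt) * [p*1.761678 + (1-p)*3.472915] = 2.604949
  V(0,0) = exp(-r*dt) * [p*1.083531 + (1-p)*2.604949] = 1.835069


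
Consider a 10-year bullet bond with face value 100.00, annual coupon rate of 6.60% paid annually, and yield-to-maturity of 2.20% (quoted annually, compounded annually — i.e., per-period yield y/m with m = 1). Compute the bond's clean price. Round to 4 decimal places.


Coupon per period c = face * coupon_rate / m = 6.600000
Periods per year m = 1; per-period yield y/m = 0.022000
Number of cashflows N = 10
Cashflows (t years, CF_t, discount factor 1/(1+y/m)^(m*t), PV):
  t = 1.0000: CF_t = 6.600000, DF = 0.978474, PV = 6.457926
  t = 2.0000: CF_t = 6.600000, DF = 0.957411, PV = 6.318910
  t = 3.0000: CF_t = 6.600000, DF = 0.936801, PV = 6.182886
  t = 4.0000: CF_t = 6.600000, DF = 0.916635, PV = 6.049791
  t = 5.0000: CF_t = 6.600000, DF = 0.896903, PV = 5.919560
  t = 6.0000: CF_t = 6.600000, DF = 0.877596, PV = 5.792133
  t = 7.0000: CF_t = 6.600000, DF = 0.858704, PV = 5.667450
  t = 8.0000: CF_t = 6.600000, DF = 0.840220, PV = 5.545450
  t = 9.0000: CF_t = 6.600000, DF = 0.822133, PV = 5.426076
  t = 10.0000: CF_t = 106.600000, DF = 0.804435, PV = 85.752788
Price P = sum_t PV_t = 139.112969

Answer: Price = 139.1130


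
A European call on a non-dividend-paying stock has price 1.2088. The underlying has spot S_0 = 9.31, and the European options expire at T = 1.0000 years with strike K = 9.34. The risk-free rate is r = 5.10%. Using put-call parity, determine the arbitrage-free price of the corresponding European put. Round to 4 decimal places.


Put-call parity: C - P = S_0 * exp(-qT) - K * exp(-rT).
S_0 * exp(-qT) = 9.3100 * 1.00000000 = 9.31000000
K * exp(-rT) = 9.3400 * 0.95027867 = 8.87560278
P = C - S*exp(-qT) + K*exp(-rT)
P = 1.2088 - 9.31000000 + 8.87560278 = 0.7744

Answer: Put price = 0.7744


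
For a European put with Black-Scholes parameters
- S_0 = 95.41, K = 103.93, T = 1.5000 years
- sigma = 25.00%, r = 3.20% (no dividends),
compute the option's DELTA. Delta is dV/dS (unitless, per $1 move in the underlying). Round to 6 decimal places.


d1 = 0.0305069223; d2 = -0.2756792955
phi(d1) = 0.3987566813; exp(-qT) = 1.0000000000; exp(-rT) = 0.9531337871
N(-d1) = 0.4878313864
Delta = -exp(-qT) * N(-d1) = -1.0000000000 * 0.4878313864 = -0.487831

Answer: Delta = -0.487831


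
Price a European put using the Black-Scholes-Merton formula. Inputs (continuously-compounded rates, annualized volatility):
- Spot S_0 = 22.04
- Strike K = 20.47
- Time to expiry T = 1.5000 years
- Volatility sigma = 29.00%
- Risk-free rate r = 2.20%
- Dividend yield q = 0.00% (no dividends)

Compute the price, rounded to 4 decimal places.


Answer: Price = 1.9629

Derivation:
d1 = (ln(S/K) + (r - q + 0.5*sigma^2) * T) / (sigma * sqrt(T)) = 0.47856155
d2 = d1 - sigma * sqrt(T) = 0.12338554
exp(-rT) = 0.96753856; exp(-qT) = 1.00000000
P = K * exp(-rT) * N(-d2) - S_0 * exp(-qT) * N(-d1)
N(-d1) = 0.31612529; N(-d2) = 0.45090090
P = 20.4700 * 0.96753856 * 0.45090090 - 22.0400 * 1.00000000 * 0.31612529 = 1.9629


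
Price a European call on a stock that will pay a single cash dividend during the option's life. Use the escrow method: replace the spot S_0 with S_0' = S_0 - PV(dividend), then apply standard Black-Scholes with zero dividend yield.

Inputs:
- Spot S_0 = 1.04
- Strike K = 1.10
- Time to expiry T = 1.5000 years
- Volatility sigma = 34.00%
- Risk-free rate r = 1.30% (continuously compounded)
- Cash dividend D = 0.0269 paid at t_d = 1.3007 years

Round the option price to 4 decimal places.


Answer: Price = 0.1418

Derivation:
PV(D) = D * exp(-r * t_d) = 0.0269 * 0.98323306 = 0.02644897
S_0' = S_0 - PV(D) = 1.0400 - 0.02644897 = 1.01355103
d1 = (ln(S_0'/K) + (r + sigma^2/2)*T) / (sigma*sqrt(T)) = 0.05847522
d2 = d1 - sigma*sqrt(T) = -0.35793804
exp(-rT) = 0.98068890
N(d1) = 0.52331495; N(d2) = 0.36019484
C = S_0' * N(d1) - K * exp(-rT) * N(d2) = 1.01355103 * 0.52331495 - 1.1000 * 0.98068890 * 0.36019484 = 0.1418


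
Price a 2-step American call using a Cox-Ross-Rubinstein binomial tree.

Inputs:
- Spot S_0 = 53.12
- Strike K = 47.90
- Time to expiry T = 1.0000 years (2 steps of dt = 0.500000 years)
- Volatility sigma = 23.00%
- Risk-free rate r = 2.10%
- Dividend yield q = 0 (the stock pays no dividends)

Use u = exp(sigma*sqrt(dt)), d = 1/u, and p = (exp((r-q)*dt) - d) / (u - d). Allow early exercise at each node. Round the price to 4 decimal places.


dt = T/N = 0.500000
u = exp(sigma*sqrt(dt)) = 1.176607; d = 1/u = 0.849902
p = (exp((r-q)*dt) - d) / (u - d) = 0.491739
Discount per step: exp(-r*dt) = 0.989555
Stock lattice S(k, i) with i counting down-moves:
  k=0: S(0,0) = 53.1200
  k=1: S(1,0) = 62.5013; S(1,1) = 45.1468
  k=2: S(2,0) = 73.5395; S(2,1) = 53.1200; S(2,2) = 38.3703
Terminal payoffs V(N, i) = max(S_T - K, 0):
  V(2,0) = 25.639496; V(2,1) = 5.220000; V(2,2) = 0.000000
Backward induction: V(k, i) = exp(-r*dt) * [p * V(k+1, i) + (1-p) * V(k+1, i+1)]; then take max(V_cont, immediate exercise) for American.
  V(1,0) = exp(-r*dt) * [p*25.639496 + (1-p)*5.220000] = 15.101663; exercise = 14.601344; V(1,0) = max -> 15.101663
  V(1,1) = exp(-r*dt) * [p*5.220000 + (1-p)*0.000000] = 2.540067; exercise = 0.000000; V(1,1) = max -> 2.540067
  V(0,0) = exp(-r*dt) * [p*15.101663 + (1-p)*2.540067] = 8.626045; exercise = 5.220000; V(0,0) = max -> 8.626045

Answer: Price = V(0,0) = 8.6260


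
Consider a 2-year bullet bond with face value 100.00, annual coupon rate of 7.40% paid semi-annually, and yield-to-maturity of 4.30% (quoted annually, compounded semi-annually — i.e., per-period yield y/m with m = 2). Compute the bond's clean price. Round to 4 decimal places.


Coupon per period c = face * coupon_rate / m = 3.700000
Periods per year m = 2; per-period yield y/m = 0.021500
Number of cashflows N = 4
Cashflows (t years, CF_t, discount factor 1/(1+y/m)^(m*t), PV):
  t = 0.5000: CF_t = 3.700000, DF = 0.978953, PV = 3.622124
  t = 1.0000: CF_t = 3.700000, DF = 0.958348, PV = 3.545888
  t = 1.5000: CF_t = 3.700000, DF = 0.938177, PV = 3.471256
  t = 2.0000: CF_t = 103.700000, DF = 0.918431, PV = 95.241291
Price P = sum_t PV_t = 105.880559

Answer: Price = 105.8806


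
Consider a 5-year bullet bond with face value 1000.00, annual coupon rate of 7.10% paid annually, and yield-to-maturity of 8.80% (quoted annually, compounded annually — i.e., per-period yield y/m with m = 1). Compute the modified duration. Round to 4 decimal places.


Coupon per period c = face * coupon_rate / m = 71.000000
Periods per year m = 1; per-period yield y/m = 0.088000
Number of cashflows N = 5
Cashflows (t years, CF_t, discount factor 1/(1+y/m)^(m*t), PV):
  t = 1.0000: CF_t = 71.000000, DF = 0.919118, PV = 65.257353
  t = 2.0000: CF_t = 71.000000, DF = 0.844777, PV = 59.979185
  t = 3.0000: CF_t = 71.000000, DF = 0.776450, PV = 55.127927
  t = 4.0000: CF_t = 71.000000, DF = 0.713649, PV = 50.669051
  t = 5.0000: CF_t = 1071.000000, DF = 0.655927, PV = 702.497841
Price P = sum_t PV_t = 933.531357
First compute Macaulay numerator sum_t t * PV_t:
  t * PV_t at t = 1.0000: 65.257353
  t * PV_t at t = 2.0000: 119.958369
  t * PV_t at t = 3.0000: 165.383781
  t * PV_t at t = 4.0000: 202.676203
  t * PV_t at t = 5.0000: 3512.489206
Macaulay duration D = 4065.764913 / 933.531357 = 4.355253
Modified duration = D / (1 + y/m) = 4.355253 / (1 + 0.088000) = 4.002990

Answer: Modified duration = 4.0030


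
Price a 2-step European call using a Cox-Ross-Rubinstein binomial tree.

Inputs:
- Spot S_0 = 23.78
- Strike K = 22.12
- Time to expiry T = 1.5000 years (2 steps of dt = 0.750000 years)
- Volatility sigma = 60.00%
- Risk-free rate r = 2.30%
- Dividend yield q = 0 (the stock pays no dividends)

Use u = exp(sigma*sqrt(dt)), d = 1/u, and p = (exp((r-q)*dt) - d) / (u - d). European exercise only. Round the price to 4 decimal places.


dt = T/N = 0.750000
u = exp(sigma*sqrt(dt)) = 1.681381; d = 1/u = 0.594749
p = (exp((r-q)*dt) - d) / (u - d) = 0.388955
Discount per step: exp(-r*dt) = 0.982898
Stock lattice S(k, i) with i counting down-moves:
  k=0: S(0,0) = 23.7800
  k=1: S(1,0) = 39.9832; S(1,1) = 14.1431
  k=2: S(2,0) = 67.2270; S(2,1) = 23.7800; S(2,2) = 8.4116
Terminal payoffs V(N, i) = max(S_T - K, 0):
  V(2,0) = 45.107028; V(2,1) = 1.660000; V(2,2) = 0.000000
Backward induction: V(k, i) = exp(-r*dt) * [p * V(k+1, i) + (1-p) * V(k+1, i+1)].
  V(1,0) = exp(-r*dt) * [p*45.107028 + (1-p)*1.660000] = 18.241528
  V(1,1) = exp(-r*dt) * [p*1.660000 + (1-p)*0.000000] = 0.634623
  V(0,0) = exp(-r*dt) * [p*18.241528 + (1-p)*0.634623] = 7.354938

Answer: Price = V(0,0) = 7.3549


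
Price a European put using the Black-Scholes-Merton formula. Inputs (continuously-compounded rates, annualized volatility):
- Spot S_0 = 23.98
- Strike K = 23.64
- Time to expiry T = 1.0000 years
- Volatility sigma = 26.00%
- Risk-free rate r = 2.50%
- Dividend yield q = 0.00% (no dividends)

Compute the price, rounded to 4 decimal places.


d1 = (ln(S/K) + (r - q + 0.5*sigma^2) * T) / (sigma * sqrt(T)) = 0.28107676
d2 = d1 - sigma * sqrt(T) = 0.02107676
exp(-rT) = 0.97530991; exp(-qT) = 1.00000000
P = K * exp(-rT) * N(-d2) - S_0 * exp(-qT) * N(-d1)
N(-d1) = 0.38932576; N(-d2) = 0.49159221
P = 23.6400 * 0.97530991 * 0.49159221 - 23.9800 * 1.00000000 * 0.38932576 = 1.9983

Answer: Price = 1.9983


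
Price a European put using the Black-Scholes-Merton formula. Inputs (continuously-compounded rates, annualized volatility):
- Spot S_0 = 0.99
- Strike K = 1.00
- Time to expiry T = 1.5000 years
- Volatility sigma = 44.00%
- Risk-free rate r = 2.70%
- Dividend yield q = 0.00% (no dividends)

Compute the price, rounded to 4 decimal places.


Answer: Price = 0.1926

Derivation:
d1 = (ln(S/K) + (r - q + 0.5*sigma^2) * T) / (sigma * sqrt(T)) = 0.32594852
d2 = d1 - sigma * sqrt(T) = -0.21293922
exp(-rT) = 0.96030916; exp(-qT) = 1.00000000
P = K * exp(-rT) * N(-d2) - S_0 * exp(-qT) * N(-d1)
N(-d1) = 0.37223165; N(-d2) = 0.58431281
P = 1.0000 * 0.96030916 * 0.58431281 - 0.9900 * 1.00000000 * 0.37223165 = 0.1926


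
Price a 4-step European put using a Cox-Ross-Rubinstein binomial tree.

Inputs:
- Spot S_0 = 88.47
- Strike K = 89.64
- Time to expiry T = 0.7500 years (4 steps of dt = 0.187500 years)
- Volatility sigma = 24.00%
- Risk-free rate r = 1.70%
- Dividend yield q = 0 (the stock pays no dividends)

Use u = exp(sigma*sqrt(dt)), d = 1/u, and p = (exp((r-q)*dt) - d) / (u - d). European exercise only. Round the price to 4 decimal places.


dt = T/N = 0.187500
u = exp(sigma*sqrt(dt)) = 1.109515; d = 1/u = 0.901295
p = (exp((r-q)*dt) - d) / (u - d) = 0.489375
Discount per step: exp(-r*dt) = 0.996818
Stock lattice S(k, i) with i counting down-moves:
  k=0: S(0,0) = 88.4700
  k=1: S(1,0) = 98.1588; S(1,1) = 79.7375
  k=2: S(2,0) = 108.9087; S(2,1) = 88.4700; S(2,2) = 71.8670
  k=3: S(3,0) = 120.8358; S(3,1) = 98.1588; S(3,2) = 79.7375; S(3,3) = 64.7734
  k=4: S(4,0) = 134.0691; S(4,1) = 108.9087; S(4,2) = 88.4700; S(4,3) = 71.8670; S(4,4) = 58.3799
Terminal payoffs V(N, i) = max(K - S_T, 0):
  V(4,0) = 0.000000; V(4,1) = 0.000000; V(4,2) = 1.170000; V(4,3) = 17.772984; V(4,4) = 31.260120
Backward induction: V(k, i) = exp(-r*dt) * [p * V(k+1, i) + (1-p) * V(k+1, i+1)].
  V(3,0) = exp(-r*dt) * [p*0.000000 + (1-p)*0.000000] = 0.000000
  V(3,1) = exp(-r*dt) * [p*0.000000 + (1-p)*1.170000] = 0.595530
  V(3,2) = exp(-r*dt) * [p*1.170000 + (1-p)*17.772984] = 9.617190
  V(3,3) = exp(-r*dt) * [p*17.772984 + (1-p)*31.260120] = 24.581370
  V(2,0) = exp(-r*dt) * [p*0.000000 + (1-p)*0.595530] = 0.303124
  V(2,1) = exp(-r*dt) * [p*0.595530 + (1-p)*9.617190] = 5.185656
  V(2,2) = exp(-r*dt) * [p*9.617190 + (1-p)*24.581370] = 17.203346
  V(1,0) = exp(-r*dt) * [p*0.303124 + (1-p)*5.185656] = 2.787367
  V(1,1) = exp(-r*dt) * [p*5.185656 + (1-p)*17.203346] = 11.286153
  V(0,0) = exp(-r*dt) * [p*2.787367 + (1-p)*11.286153] = 7.104376

Answer: Price = V(0,0) = 7.1044


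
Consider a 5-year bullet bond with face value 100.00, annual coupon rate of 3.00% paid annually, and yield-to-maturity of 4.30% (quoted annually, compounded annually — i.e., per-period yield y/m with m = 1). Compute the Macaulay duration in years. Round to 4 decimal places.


Coupon per period c = face * coupon_rate / m = 3.000000
Periods per year m = 1; per-period yield y/m = 0.043000
Number of cashflows N = 5
Cashflows (t years, CF_t, discount factor 1/(1+y/m)^(m*t), PV):
  t = 1.0000: CF_t = 3.000000, DF = 0.958773, PV = 2.876318
  t = 2.0000: CF_t = 3.000000, DF = 0.919245, PV = 2.757736
  t = 3.0000: CF_t = 3.000000, DF = 0.881347, PV = 2.644042
  t = 4.0000: CF_t = 3.000000, DF = 0.845012, PV = 2.535035
  t = 5.0000: CF_t = 103.000000, DF = 0.810174, PV = 83.447952
Price P = sum_t PV_t = 94.261083
Macaulay numerator sum_t t * PV_t:
  t * PV_t at t = 1.0000: 2.876318
  t * PV_t at t = 2.0000: 5.515471
  t * PV_t at t = 3.0000: 7.932126
  t * PV_t at t = 4.0000: 10.140141
  t * PV_t at t = 5.0000: 417.239760
Macaulay duration D = (sum_t t * PV_t) / P = 443.703817 / 94.261083 = 4.707179

Answer: Macaulay duration = 4.7072 years


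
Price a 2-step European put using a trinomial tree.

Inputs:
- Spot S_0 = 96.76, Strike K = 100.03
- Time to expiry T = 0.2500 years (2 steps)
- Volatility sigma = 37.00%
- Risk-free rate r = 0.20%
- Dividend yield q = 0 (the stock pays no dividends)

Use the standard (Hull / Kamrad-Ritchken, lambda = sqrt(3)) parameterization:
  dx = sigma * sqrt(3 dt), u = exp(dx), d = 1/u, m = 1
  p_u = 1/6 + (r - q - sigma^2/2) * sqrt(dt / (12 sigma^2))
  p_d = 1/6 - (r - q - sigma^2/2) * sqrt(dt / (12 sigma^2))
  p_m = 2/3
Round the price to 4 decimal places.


dt = T/N = 0.125000; dx = sigma*sqrt(3*dt) = 0.226578
u = exp(dx) = 1.254300; d = 1/u = 0.797257
p_u = 0.148337, p_m = 0.666667, p_d = 0.184996
Discount per step: exp(-r*dt) = 0.999750
Stock lattice S(k, j) with j the centered position index:
  k=0: S(0,+0) = 96.7600
  k=1: S(1,-1) = 77.1426; S(1,+0) = 96.7600; S(1,+1) = 121.3661
  k=2: S(2,-2) = 61.5025; S(2,-1) = 77.1426; S(2,+0) = 96.7600; S(2,+1) = 121.3661; S(2,+2) = 152.2295
Terminal payoffs V(N, j) = max(K - S_T, 0):
  V(2,-2) = 38.527484; V(2,-1) = 22.887382; V(2,+0) = 3.270000; V(2,+1) = 0.000000; V(2,+2) = 0.000000
Backward induction: V(k, j) = exp(-r*dt) * [p_u * V(k+1, j+1) + p_m * V(k+1, j) + p_d * V(k+1, j-1)]
  V(1,-1) = exp(-r*dt) * [p_u*3.270000 + p_m*22.887382 + p_d*38.527484] = 22.865048
  V(1,+0) = exp(-r*dt) * [p_u*0.000000 + p_m*3.270000 + p_d*22.887382] = 6.412481
  V(1,+1) = exp(-r*dt) * [p_u*0.000000 + p_m*0.000000 + p_d*3.270000] = 0.604787
  V(0,+0) = exp(-r*dt) * [p_u*0.604787 + p_m*6.412481 + p_d*22.865048] = 8.592504

Answer: Price = V(0,0) = 8.5925


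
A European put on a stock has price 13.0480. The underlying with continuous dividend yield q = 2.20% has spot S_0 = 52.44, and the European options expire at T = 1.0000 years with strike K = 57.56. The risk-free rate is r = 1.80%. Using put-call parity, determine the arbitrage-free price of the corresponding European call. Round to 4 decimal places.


Put-call parity: C - P = S_0 * exp(-qT) - K * exp(-rT).
S_0 * exp(-qT) = 52.4400 * 0.97824024 = 51.29891793
K * exp(-rT) = 57.5600 * 0.98216103 = 56.53318902
C = P + S*exp(-qT) - K*exp(-rT)
C = 13.0480 + 51.29891793 - 56.53318902 = 7.8137

Answer: Call price = 7.8137


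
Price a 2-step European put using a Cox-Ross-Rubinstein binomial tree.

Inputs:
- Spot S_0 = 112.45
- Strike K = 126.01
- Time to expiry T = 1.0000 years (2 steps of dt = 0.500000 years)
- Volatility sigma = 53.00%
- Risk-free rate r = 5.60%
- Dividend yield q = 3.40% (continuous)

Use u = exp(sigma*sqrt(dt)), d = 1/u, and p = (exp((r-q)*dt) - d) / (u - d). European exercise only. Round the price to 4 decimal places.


dt = T/N = 0.500000
u = exp(sigma*sqrt(dt)) = 1.454652; d = 1/u = 0.687450
p = (exp((r-q)*dt) - d) / (u - d) = 0.421807
Discount per step: exp(-r*dt) = 0.972388
Stock lattice S(k, i) with i counting down-moves:
  k=0: S(0,0) = 112.4500
  k=1: S(1,0) = 163.5756; S(1,1) = 77.3037
  k=2: S(2,0) = 237.9456; S(2,1) = 112.4500; S(2,2) = 53.1424
Terminal payoffs V(N, i) = max(K - S_T, 0):
  V(2,0) = 0.000000; V(2,1) = 13.560000; V(2,2) = 72.867579
Backward induction: V(k, i) = exp(-r*dt) * [p * V(k+1, i) + (1-p) * V(k+1, i+1)].
  V(1,0) = exp(-r*dt) * [p*0.000000 + (1-p)*13.560000] = 7.623818
  V(1,1) = exp(-r*dt) * [p*13.560000 + (1-p)*72.867579] = 46.529994
  V(0,0) = exp(-r*dt) * [p*7.623818 + (1-p)*46.529994] = 29.287470

Answer: Price = V(0,0) = 29.2875


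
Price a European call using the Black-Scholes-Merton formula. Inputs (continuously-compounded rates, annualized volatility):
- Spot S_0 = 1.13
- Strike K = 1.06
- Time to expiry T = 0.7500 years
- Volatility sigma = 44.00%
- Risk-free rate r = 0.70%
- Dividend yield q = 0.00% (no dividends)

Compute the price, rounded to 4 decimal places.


d1 = (ln(S/K) + (r - q + 0.5*sigma^2) * T) / (sigma * sqrt(T)) = 0.37212514
d2 = d1 - sigma * sqrt(T) = -0.00892603
exp(-rT) = 0.99476376; exp(-qT) = 1.00000000
C = S_0 * exp(-qT) * N(d1) - K * exp(-rT) * N(d2)
N(d1) = 0.64510016; N(d2) = 0.49643908
C = 1.1300 * 1.00000000 * 0.64510016 - 1.0600 * 0.99476376 * 0.49643908 = 0.2055

Answer: Price = 0.2055


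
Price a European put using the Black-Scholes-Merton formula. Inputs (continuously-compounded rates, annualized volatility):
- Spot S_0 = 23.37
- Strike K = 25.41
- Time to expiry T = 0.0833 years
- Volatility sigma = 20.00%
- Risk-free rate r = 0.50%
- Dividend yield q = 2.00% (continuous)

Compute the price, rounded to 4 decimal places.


d1 = (ln(S/K) + (r - q + 0.5*sigma^2) * T) / (sigma * sqrt(T)) = -1.44262180
d2 = d1 - sigma * sqrt(T) = -1.50034528
exp(-rT) = 0.99958359; exp(-qT) = 0.99833539
P = K * exp(-rT) * N(-d2) - S_0 * exp(-qT) * N(-d1)
N(-d1) = 0.92543648; N(-d2) = 0.93323751
P = 25.4100 * 0.99958359 * 0.93323751 - 23.3700 * 0.99833539 * 0.92543648 = 2.1122

Answer: Price = 2.1122


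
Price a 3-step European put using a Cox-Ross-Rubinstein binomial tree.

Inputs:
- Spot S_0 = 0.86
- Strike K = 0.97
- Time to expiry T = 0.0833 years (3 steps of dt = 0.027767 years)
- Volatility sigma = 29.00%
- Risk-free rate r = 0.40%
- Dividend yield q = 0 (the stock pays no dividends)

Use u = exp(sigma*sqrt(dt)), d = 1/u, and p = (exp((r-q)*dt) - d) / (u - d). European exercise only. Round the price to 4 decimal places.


dt = T/N = 0.027767
u = exp(sigma*sqrt(dt)) = 1.049510; d = 1/u = 0.952825
p = (exp((r-q)*dt) - d) / (u - d) = 0.489070
Discount per step: exp(-r*dt) = 0.999889
Stock lattice S(k, i) with i counting down-moves:
  k=0: S(0,0) = 0.8600
  k=1: S(1,0) = 0.9026; S(1,1) = 0.8194
  k=2: S(2,0) = 0.9473; S(2,1) = 0.8600; S(2,2) = 0.7808
  k=3: S(3,0) = 0.9942; S(3,1) = 0.9026; S(3,2) = 0.8194; S(3,3) = 0.7439
Terminal payoffs V(N, i) = max(K - S_T, 0):
  V(3,0) = 0.000000; V(3,1) = 0.067421; V(3,2) = 0.150570; V(3,3) = 0.226059
Backward induction: V(k, i) = exp(-r*dt) * [p * V(k+1, i) + (1-p) * V(k+1, i+1)].
  V(2,0) = exp(-r*dt) * [p*0.000000 + (1-p)*0.067421] = 0.034444
  V(2,1) = exp(-r*dt) * [p*0.067421 + (1-p)*0.150570] = 0.109892
  V(2,2) = exp(-r*dt) * [p*0.150570 + (1-p)*0.226059] = 0.189119
  V(1,0) = exp(-r*dt) * [p*0.034444 + (1-p)*0.109892] = 0.072984
  V(1,1) = exp(-r*dt) * [p*0.109892 + (1-p)*0.189119] = 0.150355
  V(0,0) = exp(-r*dt) * [p*0.072984 + (1-p)*0.150355] = 0.112503

Answer: Price = V(0,0) = 0.1125


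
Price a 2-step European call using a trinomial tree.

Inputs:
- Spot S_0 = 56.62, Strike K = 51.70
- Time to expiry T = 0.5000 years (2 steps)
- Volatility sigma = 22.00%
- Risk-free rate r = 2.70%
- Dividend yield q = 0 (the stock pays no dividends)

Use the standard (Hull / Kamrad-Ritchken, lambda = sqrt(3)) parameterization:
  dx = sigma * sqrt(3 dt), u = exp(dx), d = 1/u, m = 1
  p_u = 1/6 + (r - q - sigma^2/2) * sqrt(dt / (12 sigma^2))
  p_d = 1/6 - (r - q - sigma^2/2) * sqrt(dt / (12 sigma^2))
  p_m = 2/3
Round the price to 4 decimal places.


dt = T/N = 0.250000; dx = sigma*sqrt(3*dt) = 0.190526
u = exp(dx) = 1.209885; d = 1/u = 0.826525
p_u = 0.168504, p_m = 0.666667, p_d = 0.164830
Discount per step: exp(-r*dt) = 0.993273
Stock lattice S(k, j) with j the centered position index:
  k=0: S(0,+0) = 56.6200
  k=1: S(1,-1) = 46.7978; S(1,+0) = 56.6200; S(1,+1) = 68.5037
  k=2: S(2,-2) = 38.6796; S(2,-1) = 46.7978; S(2,+0) = 56.6200; S(2,+1) = 68.5037; S(2,+2) = 82.8816
Terminal payoffs V(N, j) = max(S_T - K, 0):
  V(2,-2) = 0.000000; V(2,-1) = 0.000000; V(2,+0) = 4.920000; V(2,+1) = 16.803708; V(2,+2) = 31.181631
Backward induction: V(k, j) = exp(-r*dt) * [p_u * V(k+1, j+1) + p_m * V(k+1, j) + p_d * V(k+1, j-1)]
  V(1,-1) = exp(-r*dt) * [p_u*4.920000 + p_m*0.000000 + p_d*0.000000] = 0.823461
  V(1,+0) = exp(-r*dt) * [p_u*16.803708 + p_m*4.920000 + p_d*0.000000] = 6.070373
  V(1,+1) = exp(-r*dt) * [p_u*31.181631 + p_m*16.803708 + p_d*4.920000] = 17.151489
  V(0,+0) = exp(-r*dt) * [p_u*17.151489 + p_m*6.070373 + p_d*0.823461] = 7.025155

Answer: Price = V(0,0) = 7.0252


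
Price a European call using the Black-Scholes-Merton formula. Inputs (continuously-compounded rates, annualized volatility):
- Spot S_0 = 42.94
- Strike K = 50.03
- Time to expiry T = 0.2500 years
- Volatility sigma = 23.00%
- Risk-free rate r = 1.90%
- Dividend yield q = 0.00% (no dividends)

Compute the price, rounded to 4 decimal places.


d1 = (ln(S/K) + (r - q + 0.5*sigma^2) * T) / (sigma * sqrt(T)) = -1.23005681
d2 = d1 - sigma * sqrt(T) = -1.34505681
exp(-rT) = 0.99526126; exp(-qT) = 1.00000000
C = S_0 * exp(-qT) * N(d1) - K * exp(-rT) * N(d2)
N(d1) = 0.10933792; N(d2) = 0.08930344
C = 42.9400 * 1.00000000 * 0.10933792 - 50.0300 * 0.99526126 * 0.08930344 = 0.2483

Answer: Price = 0.2483


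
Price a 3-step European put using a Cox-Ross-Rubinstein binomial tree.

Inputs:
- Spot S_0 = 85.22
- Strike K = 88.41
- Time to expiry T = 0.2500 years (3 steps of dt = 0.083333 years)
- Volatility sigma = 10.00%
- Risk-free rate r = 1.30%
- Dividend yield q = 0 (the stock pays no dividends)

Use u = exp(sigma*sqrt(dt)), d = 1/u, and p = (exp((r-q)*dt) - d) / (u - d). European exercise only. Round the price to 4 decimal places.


Answer: Price = V(0,0) = 3.5062

Derivation:
dt = T/N = 0.083333
u = exp(sigma*sqrt(dt)) = 1.029288; d = 1/u = 0.971545
p = (exp((r-q)*dt) - d) / (u - d) = 0.511555
Discount per step: exp(-r*dt) = 0.998917
Stock lattice S(k, i) with i counting down-moves:
  k=0: S(0,0) = 85.2200
  k=1: S(1,0) = 87.7159; S(1,1) = 82.7951
  k=2: S(2,0) = 90.2850; S(2,1) = 85.2200; S(2,2) = 80.4392
  k=3: S(3,0) = 92.9293; S(3,1) = 87.7159; S(3,2) = 82.7951; S(3,3) = 78.1503
Terminal payoffs V(N, i) = max(K - S_T, 0):
  V(3,0) = 0.000000; V(3,1) = 0.694058; V(3,2) = 5.614920; V(3,3) = 10.259723
Backward induction: V(k, i) = exp(-r*dt) * [p * V(k+1, i) + (1-p) * V(k+1, i+1)].
  V(2,0) = exp(-r*dt) * [p*0.000000 + (1-p)*0.694058] = 0.338642
  V(2,1) = exp(-r*dt) * [p*0.694058 + (1-p)*5.614920] = 3.094274
  V(2,2) = exp(-r*dt) * [p*5.614920 + (1-p)*10.259723] = 7.875114
  V(1,0) = exp(-r*dt) * [p*0.338642 + (1-p)*3.094274] = 1.682793
  V(1,1) = exp(-r*dt) * [p*3.094274 + (1-p)*7.875114] = 5.423573
  V(0,0) = exp(-r*dt) * [p*1.682793 + (1-p)*5.423573] = 3.506157


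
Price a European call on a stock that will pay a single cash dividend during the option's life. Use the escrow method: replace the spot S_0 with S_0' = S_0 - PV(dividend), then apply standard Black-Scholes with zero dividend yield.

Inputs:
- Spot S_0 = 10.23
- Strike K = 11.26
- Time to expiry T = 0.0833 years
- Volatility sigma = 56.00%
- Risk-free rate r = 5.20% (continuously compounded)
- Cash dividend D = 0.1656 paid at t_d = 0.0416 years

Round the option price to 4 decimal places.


PV(D) = D * exp(-r * t_d) = 0.1656 * 0.99783914 = 0.16524216
S_0' = S_0 - PV(D) = 10.2300 - 0.16524216 = 10.06475784
d1 = (ln(S_0'/K) + (r + sigma^2/2)*T) / (sigma*sqrt(T)) = -0.58668615
d2 = d1 - sigma*sqrt(T) = -0.74831189
exp(-rT) = 0.99567777
N(d1) = 0.27870726; N(d2) = 0.22713603
C = S_0' * N(d1) - K * exp(-rT) * N(d2) = 10.06475784 * 0.27870726 - 11.2600 * 0.99567777 * 0.22713603 = 0.2586

Answer: Price = 0.2586


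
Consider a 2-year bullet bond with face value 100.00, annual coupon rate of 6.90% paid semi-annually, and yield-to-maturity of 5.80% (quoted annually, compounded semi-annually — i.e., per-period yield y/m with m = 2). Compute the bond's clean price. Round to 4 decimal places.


Coupon per period c = face * coupon_rate / m = 3.450000
Periods per year m = 2; per-period yield y/m = 0.029000
Number of cashflows N = 4
Cashflows (t years, CF_t, discount factor 1/(1+y/m)^(m*t), PV):
  t = 0.5000: CF_t = 3.450000, DF = 0.971817, PV = 3.352770
  t = 1.0000: CF_t = 3.450000, DF = 0.944429, PV = 3.258280
  t = 1.5000: CF_t = 3.450000, DF = 0.917812, PV = 3.166452
  t = 2.0000: CF_t = 103.450000, DF = 0.891946, PV = 92.271801
Price P = sum_t PV_t = 102.049302

Answer: Price = 102.0493


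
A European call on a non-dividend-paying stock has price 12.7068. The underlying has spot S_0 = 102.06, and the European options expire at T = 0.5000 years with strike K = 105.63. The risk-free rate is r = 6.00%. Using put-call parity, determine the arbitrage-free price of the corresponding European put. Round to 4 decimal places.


Put-call parity: C - P = S_0 * exp(-qT) - K * exp(-rT).
S_0 * exp(-qT) = 102.0600 * 1.00000000 = 102.06000000
K * exp(-rT) = 105.6300 * 0.97044553 = 102.50816171
P = C - S*exp(-qT) + K*exp(-rT)
P = 12.7068 - 102.06000000 + 102.50816171 = 13.1550

Answer: Put price = 13.1550
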